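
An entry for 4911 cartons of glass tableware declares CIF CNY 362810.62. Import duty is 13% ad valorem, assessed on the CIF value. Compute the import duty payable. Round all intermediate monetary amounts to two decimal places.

Import duty = 362810.62 × 13% = 47165.38

Import duty: CNY 47165.38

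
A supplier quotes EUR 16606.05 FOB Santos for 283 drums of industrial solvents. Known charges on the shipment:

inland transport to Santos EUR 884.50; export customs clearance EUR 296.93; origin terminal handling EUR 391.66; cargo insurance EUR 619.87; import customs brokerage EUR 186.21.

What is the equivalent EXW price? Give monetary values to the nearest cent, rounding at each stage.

Not relevant to the conversion: insurance, brokerage — on the buyer under both terms; not part of either seller's price.
From FOB to EXW, the seller no longer bears: inland to port, export clearance, origin terminal.
EXW price = 16606.05 − 884.50 − 296.93 − 391.66 = 15032.96

EXW price: EUR 15032.96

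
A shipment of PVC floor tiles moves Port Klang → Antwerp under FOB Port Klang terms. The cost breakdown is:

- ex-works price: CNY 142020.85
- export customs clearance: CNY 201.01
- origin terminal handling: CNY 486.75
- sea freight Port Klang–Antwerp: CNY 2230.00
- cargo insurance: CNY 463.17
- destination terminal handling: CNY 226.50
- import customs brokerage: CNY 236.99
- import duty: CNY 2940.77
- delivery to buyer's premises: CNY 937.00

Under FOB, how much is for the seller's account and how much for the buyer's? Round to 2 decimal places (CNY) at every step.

Seller: CNY 142708.61; buyer: CNY 7034.43

FOB: the seller bears costs until goods are on board at the origin port; the buyer bears freight, insurance and all costs thereafter.
Seller's account: goods 142020.85 + export clearance 201.01 + origin terminal 486.75 = 142708.61
Buyer's account: freight 2230.00 + insurance 463.17 + destination terminal 226.50 + brokerage 236.99 + duty 2940.77 + delivery 937.00 = 7034.43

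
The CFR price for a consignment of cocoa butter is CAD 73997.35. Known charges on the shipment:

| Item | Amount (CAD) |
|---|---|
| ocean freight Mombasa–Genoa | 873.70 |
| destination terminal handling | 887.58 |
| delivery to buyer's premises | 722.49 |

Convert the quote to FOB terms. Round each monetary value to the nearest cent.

FOB price: CAD 73123.65

Not relevant to the conversion: delivery, destination terminal — on the buyer under both terms; not part of either seller's price.
From CFR to FOB, the seller no longer bears: freight.
FOB price = 73997.35 − 873.70 = 73123.65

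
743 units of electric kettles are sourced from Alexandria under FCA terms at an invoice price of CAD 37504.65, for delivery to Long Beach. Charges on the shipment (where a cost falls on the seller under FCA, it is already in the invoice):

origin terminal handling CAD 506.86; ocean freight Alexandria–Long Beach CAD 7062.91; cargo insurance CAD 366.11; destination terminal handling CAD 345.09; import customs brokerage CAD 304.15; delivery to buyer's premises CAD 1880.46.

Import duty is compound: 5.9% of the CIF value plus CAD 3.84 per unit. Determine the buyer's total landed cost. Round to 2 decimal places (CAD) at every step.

Total landed cost: CAD 53504.34

FCA: the seller delivers export-cleared goods to the carrier; the buyer bears costs from that point.
CIF value = FCA price + origin terminal + freight + insurance = 37504.65 + 506.86 + 7062.91 + 366.11 = 45440.53
Ad valorem component: 45440.53 × 5.9% = 2680.99
Specific component: 743 × 3.84 = 2853.12
Import duty = 2680.99 + 2853.12 = 5534.11
Buyer bears: origin terminal 506.86 + freight 7062.91 + insurance 366.11 + destination terminal 345.09 + brokerage 304.15 + delivery 1880.46 + duty 5534.11 = 15999.69
Landed cost = invoice 37504.65 + 15999.69 = 53504.34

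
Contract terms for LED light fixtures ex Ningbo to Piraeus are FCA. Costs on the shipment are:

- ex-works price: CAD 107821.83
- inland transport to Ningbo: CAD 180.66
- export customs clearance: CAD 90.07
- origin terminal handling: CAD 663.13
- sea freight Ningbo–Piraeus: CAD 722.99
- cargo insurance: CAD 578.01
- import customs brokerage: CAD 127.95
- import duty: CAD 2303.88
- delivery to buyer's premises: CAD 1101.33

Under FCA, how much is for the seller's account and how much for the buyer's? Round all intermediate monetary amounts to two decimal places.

Seller: CAD 108092.56; buyer: CAD 5497.29

FCA: the seller delivers export-cleared goods to the carrier; the buyer bears costs from that point.
Seller's account: goods 107821.83 + inland to port 180.66 + export clearance 90.07 = 108092.56
Buyer's account: origin terminal 663.13 + freight 722.99 + insurance 578.01 + brokerage 127.95 + duty 2303.88 + delivery 1101.33 = 5497.29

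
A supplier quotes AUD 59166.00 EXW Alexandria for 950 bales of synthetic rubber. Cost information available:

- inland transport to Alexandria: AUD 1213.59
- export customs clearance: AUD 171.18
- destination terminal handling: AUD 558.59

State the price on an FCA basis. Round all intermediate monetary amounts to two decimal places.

FCA price: AUD 60550.77

Not relevant to the conversion: destination terminal — on the buyer under both terms; not part of either seller's price.
From EXW to FCA, the seller additionally bears: inland to port, export clearance.
FCA price = 59166.00 + 1213.59 + 171.18 = 60550.77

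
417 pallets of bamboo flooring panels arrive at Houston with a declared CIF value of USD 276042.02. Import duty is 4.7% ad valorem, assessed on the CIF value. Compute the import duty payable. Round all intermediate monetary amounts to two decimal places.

Import duty: USD 12973.97

Import duty = 276042.02 × 4.7% = 12973.97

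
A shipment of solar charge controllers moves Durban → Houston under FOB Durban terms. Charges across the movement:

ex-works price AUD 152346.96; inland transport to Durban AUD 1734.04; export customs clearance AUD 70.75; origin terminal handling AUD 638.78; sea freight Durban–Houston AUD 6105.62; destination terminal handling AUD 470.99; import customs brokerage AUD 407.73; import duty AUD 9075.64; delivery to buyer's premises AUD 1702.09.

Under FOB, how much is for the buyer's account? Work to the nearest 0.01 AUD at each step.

Buyer's account: AUD 17762.07

FOB: the seller bears costs until goods are on board at the origin port; the buyer bears freight, insurance and all costs thereafter.
Seller's account: goods 152346.96 + inland to port 1734.04 + export clearance 70.75 + origin terminal 638.78 = 154790.53
Buyer's account: freight 6105.62 + destination terminal 470.99 + brokerage 407.73 + duty 9075.64 + delivery 1702.09 = 17762.07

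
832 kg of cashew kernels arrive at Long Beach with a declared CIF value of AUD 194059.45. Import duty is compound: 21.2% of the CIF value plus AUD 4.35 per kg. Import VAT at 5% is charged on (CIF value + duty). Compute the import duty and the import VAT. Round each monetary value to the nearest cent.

Ad valorem component: 194059.45 × 21.2% = 41140.60
Specific component: 832 × 4.35 = 3619.20
Import duty = 41140.60 + 3619.20 = 44759.80
VAT base = CIF + duty = 194059.45 + 44759.80 = 238819.25
Import VAT = 238819.25 × 5% = 11940.96

Import duty: AUD 44759.80; import VAT: AUD 11940.96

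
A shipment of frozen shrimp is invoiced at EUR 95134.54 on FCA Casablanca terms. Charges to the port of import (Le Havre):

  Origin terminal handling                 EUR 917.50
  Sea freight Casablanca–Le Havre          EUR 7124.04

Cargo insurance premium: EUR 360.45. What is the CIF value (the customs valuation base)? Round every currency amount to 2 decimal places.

CIF value: EUR 103536.53

CIF = FCA price + pre-shipment costs + freight + insurance
CIF = 95134.54 + 917.50 + 7124.04 + 360.45 = 103536.53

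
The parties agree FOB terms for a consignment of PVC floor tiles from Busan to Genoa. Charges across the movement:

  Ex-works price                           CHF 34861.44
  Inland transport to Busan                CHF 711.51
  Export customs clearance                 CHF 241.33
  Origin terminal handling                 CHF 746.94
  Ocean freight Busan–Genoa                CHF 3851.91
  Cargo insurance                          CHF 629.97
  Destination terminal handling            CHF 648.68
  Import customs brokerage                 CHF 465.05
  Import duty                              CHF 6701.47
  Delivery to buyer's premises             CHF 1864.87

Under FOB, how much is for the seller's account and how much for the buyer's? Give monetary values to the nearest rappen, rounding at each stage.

Seller: CHF 36561.22; buyer: CHF 14161.95

FOB: the seller bears costs until goods are on board at the origin port; the buyer bears freight, insurance and all costs thereafter.
Seller's account: goods 34861.44 + inland to port 711.51 + export clearance 241.33 + origin terminal 746.94 = 36561.22
Buyer's account: freight 3851.91 + insurance 629.97 + destination terminal 648.68 + brokerage 465.05 + duty 6701.47 + delivery 1864.87 = 14161.95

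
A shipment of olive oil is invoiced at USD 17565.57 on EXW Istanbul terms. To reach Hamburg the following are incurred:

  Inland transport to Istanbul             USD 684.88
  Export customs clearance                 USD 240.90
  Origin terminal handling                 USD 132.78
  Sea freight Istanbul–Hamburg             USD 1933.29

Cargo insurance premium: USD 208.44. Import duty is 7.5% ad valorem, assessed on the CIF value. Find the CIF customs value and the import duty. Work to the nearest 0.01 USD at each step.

CIF value: USD 20765.86; import duty: USD 1557.44

CIF = EXW price + pre-shipment costs + freight + insurance
CIF = 17565.57 + 684.88 + 240.90 + 132.78 + 1933.29 + 208.44 = 20765.86
Import duty = 20765.86 × 7.5% = 1557.44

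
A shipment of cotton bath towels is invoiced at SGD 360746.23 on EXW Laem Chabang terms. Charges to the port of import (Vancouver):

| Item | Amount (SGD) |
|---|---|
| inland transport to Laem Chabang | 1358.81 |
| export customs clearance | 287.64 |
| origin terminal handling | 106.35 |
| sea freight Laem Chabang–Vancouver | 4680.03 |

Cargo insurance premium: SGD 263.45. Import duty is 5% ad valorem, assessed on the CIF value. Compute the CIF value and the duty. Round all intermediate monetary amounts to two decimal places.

CIF = EXW price + pre-shipment costs + freight + insurance
CIF = 360746.23 + 1358.81 + 287.64 + 106.35 + 4680.03 + 263.45 = 367442.51
Import duty = 367442.51 × 5% = 18372.13

CIF value: SGD 367442.51; import duty: SGD 18372.13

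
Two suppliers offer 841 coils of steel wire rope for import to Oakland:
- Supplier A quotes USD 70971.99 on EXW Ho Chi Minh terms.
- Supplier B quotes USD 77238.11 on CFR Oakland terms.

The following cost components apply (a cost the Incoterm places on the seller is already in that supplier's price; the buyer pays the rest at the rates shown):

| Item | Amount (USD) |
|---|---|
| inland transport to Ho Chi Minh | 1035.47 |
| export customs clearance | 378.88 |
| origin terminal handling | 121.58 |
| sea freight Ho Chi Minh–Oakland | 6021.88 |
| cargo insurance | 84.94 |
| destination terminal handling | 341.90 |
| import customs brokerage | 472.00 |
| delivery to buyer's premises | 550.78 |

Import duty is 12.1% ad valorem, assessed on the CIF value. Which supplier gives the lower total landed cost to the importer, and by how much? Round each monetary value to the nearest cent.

Supplier A (EXW):
CIF value = EXW price + inland to port + export clearance + origin terminal + freight + insurance = 70971.99 + 1035.47 + 378.88 + 121.58 + 6021.88 + 84.94 = 78614.74
Import duty = 78614.74 × 12.1% = 9512.38
Buyer bears (A): 1035.47 + 378.88 + 121.58 + 6021.88 + 84.94 + 341.90 + 472.00 + 550.78 = 9007.43
Landed cost (A) = invoice 70971.99 + 9007.43 + duty 9512.38 = 89491.80
Supplier B (CFR):
CIF value = CFR price + insurance = 77238.11 + 84.94 = 77323.05
Import duty = 77323.05 × 12.1% = 9356.09
Buyer bears (B): 84.94 + 341.90 + 472.00 + 550.78 = 1449.62
Landed cost (B) = invoice 77238.11 + 1449.62 + duty 9356.09 = 88043.82
Difference = |89491.80 − 88043.82| = 1447.98

Supplier B is cheaper by USD 1447.98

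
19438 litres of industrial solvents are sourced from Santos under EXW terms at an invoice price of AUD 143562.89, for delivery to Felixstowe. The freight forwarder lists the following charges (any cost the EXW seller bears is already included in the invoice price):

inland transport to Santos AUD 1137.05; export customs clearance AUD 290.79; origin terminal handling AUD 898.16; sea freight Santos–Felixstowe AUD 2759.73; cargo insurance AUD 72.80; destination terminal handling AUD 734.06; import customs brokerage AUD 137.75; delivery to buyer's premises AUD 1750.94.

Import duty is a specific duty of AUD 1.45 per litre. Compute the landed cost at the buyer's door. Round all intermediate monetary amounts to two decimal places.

EXW: the seller makes goods available at their premises; the buyer bears all onward costs.
CIF value = EXW price + inland to port + export clearance + origin terminal + freight + insurance = 143562.89 + 1137.05 + 290.79 + 898.16 + 2759.73 + 72.80 = 148721.42
Import duty = 19438 × 1.45 = 28185.10
Buyer bears: inland to port 1137.05 + export clearance 290.79 + origin terminal 898.16 + freight 2759.73 + insurance 72.80 + destination terminal 734.06 + brokerage 137.75 + delivery 1750.94 + duty 28185.10 = 35966.38
Landed cost = invoice 143562.89 + 35966.38 = 179529.27

Total landed cost: AUD 179529.27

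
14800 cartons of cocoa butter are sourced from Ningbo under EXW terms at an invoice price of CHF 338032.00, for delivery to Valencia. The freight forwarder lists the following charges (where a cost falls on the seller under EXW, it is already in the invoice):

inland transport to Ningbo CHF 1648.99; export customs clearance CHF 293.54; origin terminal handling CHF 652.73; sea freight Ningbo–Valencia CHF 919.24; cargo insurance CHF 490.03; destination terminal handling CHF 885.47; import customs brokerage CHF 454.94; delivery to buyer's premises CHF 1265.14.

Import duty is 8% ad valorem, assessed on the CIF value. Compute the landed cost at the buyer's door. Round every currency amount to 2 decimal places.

EXW: the seller makes goods available at their premises; the buyer bears all onward costs.
CIF value = EXW price + inland to port + export clearance + origin terminal + freight + insurance = 338032.00 + 1648.99 + 293.54 + 652.73 + 919.24 + 490.03 = 342036.53
Import duty = 342036.53 × 8% = 27362.92
Buyer bears: inland to port 1648.99 + export clearance 293.54 + origin terminal 652.73 + freight 919.24 + insurance 490.03 + destination terminal 885.47 + brokerage 454.94 + delivery 1265.14 + duty 27362.92 = 33973.00
Landed cost = invoice 338032.00 + 33973.00 = 372005.00

Total landed cost: CHF 372005.00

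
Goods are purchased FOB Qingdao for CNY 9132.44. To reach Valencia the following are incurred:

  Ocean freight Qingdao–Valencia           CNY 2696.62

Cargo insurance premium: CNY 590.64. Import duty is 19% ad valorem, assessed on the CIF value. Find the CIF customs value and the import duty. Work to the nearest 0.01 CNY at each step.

CIF value: CNY 12419.70; import duty: CNY 2359.74

CIF = FOB price + freight + insurance
CIF = 9132.44 + 2696.62 + 590.64 = 12419.70
Import duty = 12419.70 × 19% = 2359.74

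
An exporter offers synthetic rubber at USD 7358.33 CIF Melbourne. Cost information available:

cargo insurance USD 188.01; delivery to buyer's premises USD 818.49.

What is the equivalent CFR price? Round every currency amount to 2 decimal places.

Not relevant to the conversion: delivery — on the buyer under both terms; not part of either seller's price.
From CIF to CFR, the seller no longer bears: insurance.
CFR price = 7358.33 − 188.01 = 7170.32

CFR price: USD 7170.32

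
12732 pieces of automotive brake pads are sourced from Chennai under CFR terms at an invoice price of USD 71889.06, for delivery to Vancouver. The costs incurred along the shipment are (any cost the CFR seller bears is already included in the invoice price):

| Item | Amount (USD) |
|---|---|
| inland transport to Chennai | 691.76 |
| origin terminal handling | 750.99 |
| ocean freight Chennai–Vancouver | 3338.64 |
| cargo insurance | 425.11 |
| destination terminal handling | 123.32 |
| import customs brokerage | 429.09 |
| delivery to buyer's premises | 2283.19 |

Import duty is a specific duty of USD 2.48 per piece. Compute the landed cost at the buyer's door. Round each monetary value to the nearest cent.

CFR: the seller pays costs through ocean freight to the destination port, but not insurance.
Already in the invoice (seller's account under CFR): inland to port, origin terminal, freight — exclude.
CIF value = CFR price + insurance = 71889.06 + 425.11 = 72314.17
Import duty = 12732 × 2.48 = 31575.36
Buyer bears: insurance 425.11 + destination terminal 123.32 + brokerage 429.09 + delivery 2283.19 + duty 31575.36 = 34836.07
Landed cost = invoice 71889.06 + 34836.07 = 106725.13

Total landed cost: USD 106725.13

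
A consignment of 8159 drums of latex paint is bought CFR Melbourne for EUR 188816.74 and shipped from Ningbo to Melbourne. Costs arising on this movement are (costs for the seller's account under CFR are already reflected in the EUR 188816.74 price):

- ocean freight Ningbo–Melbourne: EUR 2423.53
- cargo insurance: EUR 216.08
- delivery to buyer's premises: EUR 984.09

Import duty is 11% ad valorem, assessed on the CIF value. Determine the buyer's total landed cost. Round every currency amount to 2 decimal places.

Total landed cost: EUR 210810.52

CFR: the seller pays costs through ocean freight to the destination port, but not insurance.
Already in the invoice (seller's account under CFR): freight — exclude.
CIF value = CFR price + insurance = 188816.74 + 216.08 = 189032.82
Import duty = 189032.82 × 11% = 20793.61
Buyer bears: insurance 216.08 + delivery 984.09 + duty 20793.61 = 21993.78
Landed cost = invoice 188816.74 + 21993.78 = 210810.52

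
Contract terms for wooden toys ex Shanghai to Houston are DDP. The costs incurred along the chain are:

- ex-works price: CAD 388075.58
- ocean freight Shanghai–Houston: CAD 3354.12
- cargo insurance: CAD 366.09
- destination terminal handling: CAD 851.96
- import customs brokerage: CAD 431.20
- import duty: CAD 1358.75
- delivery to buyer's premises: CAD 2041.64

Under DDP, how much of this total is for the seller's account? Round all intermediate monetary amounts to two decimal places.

Seller's account: CAD 396479.34

DDP: the seller bears all costs including import duty.
Seller's account: goods 388075.58 + freight 3354.12 + insurance 366.09 + destination terminal 851.96 + brokerage 431.20 + duty 1358.75 + delivery 2041.64 = 396479.34
Buyer's account: 0.00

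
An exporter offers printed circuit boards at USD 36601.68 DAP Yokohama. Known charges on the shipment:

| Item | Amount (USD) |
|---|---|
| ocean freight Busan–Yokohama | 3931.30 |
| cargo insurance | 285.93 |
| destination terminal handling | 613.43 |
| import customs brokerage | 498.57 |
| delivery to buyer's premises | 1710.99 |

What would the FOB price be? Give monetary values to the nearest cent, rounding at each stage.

FOB price: USD 30060.03

Not relevant to the conversion: brokerage — on the buyer under both terms; not part of either seller's price.
From DAP to FOB, the seller no longer bears: freight, insurance, destination terminal, delivery.
FOB price = 36601.68 − 3931.30 − 285.93 − 613.43 − 1710.99 = 30060.03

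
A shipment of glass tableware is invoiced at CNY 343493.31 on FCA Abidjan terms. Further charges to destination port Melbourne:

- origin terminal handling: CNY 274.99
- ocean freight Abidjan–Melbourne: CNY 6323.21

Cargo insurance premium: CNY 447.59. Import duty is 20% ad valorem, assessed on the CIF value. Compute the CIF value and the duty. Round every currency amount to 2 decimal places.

CIF = FCA price + pre-shipment costs + freight + insurance
CIF = 343493.31 + 274.99 + 6323.21 + 447.59 = 350539.10
Import duty = 350539.10 × 20% = 70107.82

CIF value: CNY 350539.10; import duty: CNY 70107.82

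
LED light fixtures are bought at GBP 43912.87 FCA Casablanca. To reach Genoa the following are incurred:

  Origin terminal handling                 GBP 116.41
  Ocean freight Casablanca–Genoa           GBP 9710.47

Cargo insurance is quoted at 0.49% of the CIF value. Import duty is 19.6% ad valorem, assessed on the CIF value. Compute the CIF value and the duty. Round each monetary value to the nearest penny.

CIF value: GBP 54004.37; import duty: GBP 10584.86

Let C be the CIF value. C = FCA price + pre-shipment costs + freight + 0.49% × C
C − 0.49% × C = 43912.87 + 116.41 + 9710.47
0.9951 × C = 53739.75
C = 53739.75 / 0.9951 = 54004.37
Insurance premium = 0.49% × 54004.37 = 264.62
Import duty = 54004.37 × 19.6% = 10584.86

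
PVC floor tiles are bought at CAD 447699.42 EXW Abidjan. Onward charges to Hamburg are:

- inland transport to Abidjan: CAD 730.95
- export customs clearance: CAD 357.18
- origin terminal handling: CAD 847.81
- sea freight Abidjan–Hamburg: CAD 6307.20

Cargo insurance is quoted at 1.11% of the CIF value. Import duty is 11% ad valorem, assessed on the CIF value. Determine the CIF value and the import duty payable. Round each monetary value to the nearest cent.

Let C be the CIF value. C = EXW price + pre-shipment costs + freight + 1.11% × C
C − 1.11% × C = 447699.42 + 730.95 + 357.18 + 847.81 + 6307.20
0.9889 × C = 455942.56
C = 455942.56 / 0.9889 = 461060.33
Insurance premium = 1.11% × 461060.33 = 5117.77
Import duty = 461060.33 × 11% = 50716.64

CIF value: CAD 461060.33; import duty: CAD 50716.64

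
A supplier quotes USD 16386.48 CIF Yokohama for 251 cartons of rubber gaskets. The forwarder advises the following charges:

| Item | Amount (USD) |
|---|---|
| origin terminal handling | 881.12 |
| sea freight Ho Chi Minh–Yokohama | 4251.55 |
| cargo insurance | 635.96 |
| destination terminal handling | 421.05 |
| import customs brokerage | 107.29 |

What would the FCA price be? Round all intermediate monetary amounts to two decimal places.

FCA price: USD 10617.85

Not relevant to the conversion: destination terminal, brokerage — on the buyer under both terms; not part of either seller's price.
From CIF to FCA, the seller no longer bears: origin terminal, freight, insurance.
FCA price = 16386.48 − 881.12 − 4251.55 − 635.96 = 10617.85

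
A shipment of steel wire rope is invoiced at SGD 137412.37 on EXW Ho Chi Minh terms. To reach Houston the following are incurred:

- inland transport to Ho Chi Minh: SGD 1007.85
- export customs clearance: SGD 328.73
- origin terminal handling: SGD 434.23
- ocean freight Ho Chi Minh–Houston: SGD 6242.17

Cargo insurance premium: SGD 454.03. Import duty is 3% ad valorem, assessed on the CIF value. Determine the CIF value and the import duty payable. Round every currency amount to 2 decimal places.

CIF = EXW price + pre-shipment costs + freight + insurance
CIF = 137412.37 + 1007.85 + 328.73 + 434.23 + 6242.17 + 454.03 = 145879.38
Import duty = 145879.38 × 3% = 4376.38

CIF value: SGD 145879.38; import duty: SGD 4376.38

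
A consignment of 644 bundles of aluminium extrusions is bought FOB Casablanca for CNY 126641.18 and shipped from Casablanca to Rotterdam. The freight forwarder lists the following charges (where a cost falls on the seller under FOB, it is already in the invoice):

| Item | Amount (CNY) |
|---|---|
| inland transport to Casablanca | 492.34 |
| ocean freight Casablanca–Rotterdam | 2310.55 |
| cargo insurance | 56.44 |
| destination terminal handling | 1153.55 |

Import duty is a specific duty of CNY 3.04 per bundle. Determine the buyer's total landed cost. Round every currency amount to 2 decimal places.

FOB: the seller bears costs until goods are on board at the origin port; the buyer bears freight, insurance and all costs thereafter.
Already in the invoice (seller's account under FOB): inland to port — exclude.
CIF value = FOB price + freight + insurance = 126641.18 + 2310.55 + 56.44 = 129008.17
Import duty = 644 × 3.04 = 1957.76
Buyer bears: freight 2310.55 + insurance 56.44 + destination terminal 1153.55 + duty 1957.76 = 5478.30
Landed cost = invoice 126641.18 + 5478.30 = 132119.48

Total landed cost: CNY 132119.48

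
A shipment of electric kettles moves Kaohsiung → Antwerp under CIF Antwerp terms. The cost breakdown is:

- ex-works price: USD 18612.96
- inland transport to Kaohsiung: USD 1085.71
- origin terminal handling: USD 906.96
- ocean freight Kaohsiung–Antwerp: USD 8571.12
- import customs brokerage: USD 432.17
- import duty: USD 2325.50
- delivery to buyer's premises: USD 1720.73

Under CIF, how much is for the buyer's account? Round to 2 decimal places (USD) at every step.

CIF: the seller pays costs through ocean freight and marine insurance to the destination port.
Seller's account: goods 18612.96 + inland to port 1085.71 + origin terminal 906.96 + freight 8571.12 = 29176.75
Buyer's account: brokerage 432.17 + duty 2325.50 + delivery 1720.73 = 4478.40

Buyer's account: USD 4478.40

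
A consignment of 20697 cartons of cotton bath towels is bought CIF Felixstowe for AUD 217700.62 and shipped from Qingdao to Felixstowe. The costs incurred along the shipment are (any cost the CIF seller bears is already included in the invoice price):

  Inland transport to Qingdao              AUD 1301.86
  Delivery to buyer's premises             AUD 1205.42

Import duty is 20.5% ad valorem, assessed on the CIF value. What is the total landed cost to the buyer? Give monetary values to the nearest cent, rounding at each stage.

CIF: the seller pays costs through ocean freight and marine insurance to the destination port.
Already in the invoice (seller's account under CIF): inland to port — exclude.
The CIF price already equals the CIF value: 217700.62
Import duty = 217700.62 × 20.5% = 44628.63
Buyer bears: delivery 1205.42 + duty 44628.63 = 45834.05
Landed cost = invoice 217700.62 + 45834.05 = 263534.67

Total landed cost: AUD 263534.67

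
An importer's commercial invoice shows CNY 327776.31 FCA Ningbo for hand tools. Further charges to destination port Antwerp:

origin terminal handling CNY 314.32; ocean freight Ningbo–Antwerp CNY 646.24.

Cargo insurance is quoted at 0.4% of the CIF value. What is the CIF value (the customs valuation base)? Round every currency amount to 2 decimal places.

Let C be the CIF value. C = FCA price + pre-shipment costs + freight + 0.4% × C
C − 0.4% × C = 327776.31 + 314.32 + 646.24
0.996 × C = 328736.87
C = 328736.87 / 0.996 = 330057.10
Insurance premium = 0.4% × 330057.10 = 1320.23

CIF value: CNY 330057.10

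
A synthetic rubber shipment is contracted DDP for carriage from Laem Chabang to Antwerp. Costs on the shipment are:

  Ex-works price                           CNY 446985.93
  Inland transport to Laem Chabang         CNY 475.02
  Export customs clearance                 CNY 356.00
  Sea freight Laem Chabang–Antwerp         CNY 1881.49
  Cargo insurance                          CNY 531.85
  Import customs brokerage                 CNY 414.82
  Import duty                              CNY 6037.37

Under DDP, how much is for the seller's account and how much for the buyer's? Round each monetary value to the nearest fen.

Seller: CNY 456682.48; buyer: CNY 0.00

DDP: the seller bears all costs including import duty.
Seller's account: goods 446985.93 + inland to port 475.02 + export clearance 356.00 + freight 1881.49 + insurance 531.85 + brokerage 414.82 + duty 6037.37 = 456682.48
Buyer's account: 0.00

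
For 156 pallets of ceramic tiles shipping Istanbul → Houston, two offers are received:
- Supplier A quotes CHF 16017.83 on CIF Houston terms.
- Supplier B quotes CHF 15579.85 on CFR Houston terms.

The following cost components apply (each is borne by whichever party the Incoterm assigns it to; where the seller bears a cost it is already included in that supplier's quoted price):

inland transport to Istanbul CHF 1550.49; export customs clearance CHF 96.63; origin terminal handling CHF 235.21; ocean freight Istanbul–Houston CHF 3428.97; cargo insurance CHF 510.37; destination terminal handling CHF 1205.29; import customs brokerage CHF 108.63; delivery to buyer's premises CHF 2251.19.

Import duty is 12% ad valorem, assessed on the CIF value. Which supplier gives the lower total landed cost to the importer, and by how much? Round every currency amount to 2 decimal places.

Supplier A (CIF):
The CIF price already equals the CIF value: 16017.83
Import duty = 16017.83 × 12% = 1922.14
Buyer bears (A): 1205.29 + 108.63 + 2251.19 = 3565.11
Landed cost (A) = invoice 16017.83 + 3565.11 + duty 1922.14 = 21505.08
Supplier B (CFR):
CIF value = CFR price + insurance = 15579.85 + 510.37 = 16090.22
Import duty = 16090.22 × 12% = 1930.83
Buyer bears (B): 510.37 + 1205.29 + 108.63 + 2251.19 = 4075.48
Landed cost (B) = invoice 15579.85 + 4075.48 + duty 1930.83 = 21586.16
Difference = |21505.08 − 21586.16| = 81.08

Supplier A is cheaper by CHF 81.08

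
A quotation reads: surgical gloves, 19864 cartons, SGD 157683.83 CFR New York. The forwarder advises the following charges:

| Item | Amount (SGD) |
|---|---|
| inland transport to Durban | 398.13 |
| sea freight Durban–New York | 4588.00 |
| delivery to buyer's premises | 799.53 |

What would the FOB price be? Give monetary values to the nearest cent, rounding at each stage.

FOB price: SGD 153095.83

Not relevant to the conversion: inland to port — on the seller under both CFR and FOB; already in the CFR price and stays in the FOB price. delivery — on the buyer under both terms; not part of either seller's price.
From CFR to FOB, the seller no longer bears: freight.
FOB price = 157683.83 − 4588.00 = 153095.83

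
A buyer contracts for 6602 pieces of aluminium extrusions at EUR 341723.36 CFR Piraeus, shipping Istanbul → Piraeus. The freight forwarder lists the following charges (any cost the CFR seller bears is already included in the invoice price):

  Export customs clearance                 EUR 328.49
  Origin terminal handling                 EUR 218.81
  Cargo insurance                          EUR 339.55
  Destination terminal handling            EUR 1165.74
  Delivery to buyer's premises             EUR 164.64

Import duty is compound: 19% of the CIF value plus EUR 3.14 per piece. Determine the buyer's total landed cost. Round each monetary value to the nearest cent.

Total landed cost: EUR 429115.52

CFR: the seller pays costs through ocean freight to the destination port, but not insurance.
Already in the invoice (seller's account under CFR): export clearance, origin terminal — exclude.
CIF value = CFR price + insurance = 341723.36 + 339.55 = 342062.91
Ad valorem component: 342062.91 × 19% = 64991.95
Specific component: 6602 × 3.14 = 20730.28
Import duty = 64991.95 + 20730.28 = 85722.23
Buyer bears: insurance 339.55 + destination terminal 1165.74 + delivery 164.64 + duty 85722.23 = 87392.16
Landed cost = invoice 341723.36 + 87392.16 = 429115.52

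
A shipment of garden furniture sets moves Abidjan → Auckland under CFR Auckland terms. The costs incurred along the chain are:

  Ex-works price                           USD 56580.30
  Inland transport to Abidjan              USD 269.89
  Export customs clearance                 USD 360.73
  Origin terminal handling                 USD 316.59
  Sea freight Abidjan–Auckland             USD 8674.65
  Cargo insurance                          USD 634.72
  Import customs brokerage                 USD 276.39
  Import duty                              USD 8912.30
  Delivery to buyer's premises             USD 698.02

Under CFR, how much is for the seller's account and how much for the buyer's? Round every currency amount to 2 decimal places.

Seller: USD 66202.16; buyer: USD 10521.43

CFR: the seller pays costs through ocean freight to the destination port, but not insurance.
Seller's account: goods 56580.30 + inland to port 269.89 + export clearance 360.73 + origin terminal 316.59 + freight 8674.65 = 66202.16
Buyer's account: insurance 634.72 + brokerage 276.39 + duty 8912.30 + delivery 698.02 = 10521.43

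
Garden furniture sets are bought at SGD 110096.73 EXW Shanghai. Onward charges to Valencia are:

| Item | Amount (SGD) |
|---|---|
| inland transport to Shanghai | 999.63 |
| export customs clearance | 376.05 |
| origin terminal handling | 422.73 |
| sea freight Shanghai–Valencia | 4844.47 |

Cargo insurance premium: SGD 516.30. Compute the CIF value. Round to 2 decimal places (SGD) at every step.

CIF value: SGD 117255.91

CIF = EXW price + pre-shipment costs + freight + insurance
CIF = 110096.73 + 999.63 + 376.05 + 422.73 + 4844.47 + 516.30 = 117255.91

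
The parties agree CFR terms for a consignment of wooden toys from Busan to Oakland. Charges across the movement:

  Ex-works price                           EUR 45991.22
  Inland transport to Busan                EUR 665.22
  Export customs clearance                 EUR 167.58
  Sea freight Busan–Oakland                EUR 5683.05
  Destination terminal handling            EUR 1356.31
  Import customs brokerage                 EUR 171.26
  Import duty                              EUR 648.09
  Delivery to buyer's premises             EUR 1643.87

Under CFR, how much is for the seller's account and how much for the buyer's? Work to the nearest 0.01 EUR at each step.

Seller: EUR 52507.07; buyer: EUR 3819.53

CFR: the seller pays costs through ocean freight to the destination port, but not insurance.
Seller's account: goods 45991.22 + inland to port 665.22 + export clearance 167.58 + freight 5683.05 = 52507.07
Buyer's account: destination terminal 1356.31 + brokerage 171.26 + duty 648.09 + delivery 1643.87 = 3819.53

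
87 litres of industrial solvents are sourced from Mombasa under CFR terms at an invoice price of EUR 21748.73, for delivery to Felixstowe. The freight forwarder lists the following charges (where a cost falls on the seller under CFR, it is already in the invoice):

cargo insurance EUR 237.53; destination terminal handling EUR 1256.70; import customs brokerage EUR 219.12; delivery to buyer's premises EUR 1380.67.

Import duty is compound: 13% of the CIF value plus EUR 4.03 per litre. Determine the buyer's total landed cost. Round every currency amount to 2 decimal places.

CFR: the seller pays costs through ocean freight to the destination port, but not insurance.
CIF value = CFR price + insurance = 21748.73 + 237.53 = 21986.26
Ad valorem component: 21986.26 × 13% = 2858.21
Specific component: 87 × 4.03 = 350.61
Import duty = 2858.21 + 350.61 = 3208.82
Buyer bears: insurance 237.53 + destination terminal 1256.70 + brokerage 219.12 + delivery 1380.67 + duty 3208.82 = 6302.84
Landed cost = invoice 21748.73 + 6302.84 = 28051.57

Total landed cost: EUR 28051.57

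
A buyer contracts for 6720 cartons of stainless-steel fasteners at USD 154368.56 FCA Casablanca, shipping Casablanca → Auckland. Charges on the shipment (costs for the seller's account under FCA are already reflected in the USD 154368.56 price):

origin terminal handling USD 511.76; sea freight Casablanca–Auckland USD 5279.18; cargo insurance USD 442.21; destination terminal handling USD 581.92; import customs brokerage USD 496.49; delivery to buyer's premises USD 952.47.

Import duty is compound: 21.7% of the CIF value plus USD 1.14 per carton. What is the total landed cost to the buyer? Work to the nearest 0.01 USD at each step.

FCA: the seller delivers export-cleared goods to the carrier; the buyer bears costs from that point.
CIF value = FCA price + origin terminal + freight + insurance = 154368.56 + 511.76 + 5279.18 + 442.21 = 160601.71
Ad valorem component: 160601.71 × 21.7% = 34850.57
Specific component: 6720 × 1.14 = 7660.80
Import duty = 34850.57 + 7660.80 = 42511.37
Buyer bears: origin terminal 511.76 + freight 5279.18 + insurance 442.21 + destination terminal 581.92 + brokerage 496.49 + delivery 952.47 + duty 42511.37 = 50775.40
Landed cost = invoice 154368.56 + 50775.40 = 205143.96

Total landed cost: USD 205143.96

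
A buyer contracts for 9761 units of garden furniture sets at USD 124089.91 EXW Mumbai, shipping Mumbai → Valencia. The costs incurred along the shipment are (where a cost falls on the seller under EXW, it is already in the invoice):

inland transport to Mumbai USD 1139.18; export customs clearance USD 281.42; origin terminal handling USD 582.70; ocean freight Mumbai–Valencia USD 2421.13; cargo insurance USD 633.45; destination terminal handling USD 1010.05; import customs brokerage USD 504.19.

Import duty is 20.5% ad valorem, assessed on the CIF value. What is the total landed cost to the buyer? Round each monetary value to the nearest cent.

Total landed cost: USD 157137.33

EXW: the seller makes goods available at their premises; the buyer bears all onward costs.
CIF value = EXW price + inland to port + export clearance + origin terminal + freight + insurance = 124089.91 + 1139.18 + 281.42 + 582.70 + 2421.13 + 633.45 = 129147.79
Import duty = 129147.79 × 20.5% = 26475.30
Buyer bears: inland to port 1139.18 + export clearance 281.42 + origin terminal 582.70 + freight 2421.13 + insurance 633.45 + destination terminal 1010.05 + brokerage 504.19 + duty 26475.30 = 33047.42
Landed cost = invoice 124089.91 + 33047.42 = 157137.33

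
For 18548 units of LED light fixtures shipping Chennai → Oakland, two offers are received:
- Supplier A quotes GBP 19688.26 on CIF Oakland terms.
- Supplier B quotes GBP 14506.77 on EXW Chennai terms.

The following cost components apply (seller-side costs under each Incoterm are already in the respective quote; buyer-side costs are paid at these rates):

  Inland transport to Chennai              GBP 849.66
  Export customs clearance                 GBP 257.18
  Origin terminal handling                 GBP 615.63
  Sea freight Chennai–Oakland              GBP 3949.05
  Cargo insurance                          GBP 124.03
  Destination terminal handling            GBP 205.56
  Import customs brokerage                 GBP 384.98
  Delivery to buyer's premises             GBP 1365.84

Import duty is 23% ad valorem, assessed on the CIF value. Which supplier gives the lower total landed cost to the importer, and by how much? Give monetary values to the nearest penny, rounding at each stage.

Supplier A is cheaper by GBP 755.29

Supplier A (CIF):
The CIF price already equals the CIF value: 19688.26
Import duty = 19688.26 × 23% = 4528.30
Buyer bears (A): 205.56 + 384.98 + 1365.84 = 1956.38
Landed cost (A) = invoice 19688.26 + 1956.38 + duty 4528.30 = 26172.94
Supplier B (EXW):
CIF value = EXW price + inland to port + export clearance + origin terminal + freight + insurance = 14506.77 + 849.66 + 257.18 + 615.63 + 3949.05 + 124.03 = 20302.32
Import duty = 20302.32 × 23% = 4669.53
Buyer bears (B): 849.66 + 257.18 + 615.63 + 3949.05 + 124.03 + 205.56 + 384.98 + 1365.84 = 7751.93
Landed cost (B) = invoice 14506.77 + 7751.93 + duty 4669.53 = 26928.23
Difference = |26172.94 − 26928.23| = 755.29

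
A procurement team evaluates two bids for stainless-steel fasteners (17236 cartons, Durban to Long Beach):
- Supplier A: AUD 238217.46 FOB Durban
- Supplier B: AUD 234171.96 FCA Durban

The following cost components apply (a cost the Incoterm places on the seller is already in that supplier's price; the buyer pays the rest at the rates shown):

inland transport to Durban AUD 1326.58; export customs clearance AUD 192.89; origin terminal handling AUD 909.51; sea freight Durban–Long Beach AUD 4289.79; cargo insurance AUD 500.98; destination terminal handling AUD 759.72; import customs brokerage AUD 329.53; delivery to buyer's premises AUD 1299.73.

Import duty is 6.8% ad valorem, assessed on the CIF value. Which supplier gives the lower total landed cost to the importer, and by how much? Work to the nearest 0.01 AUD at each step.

Supplier B is cheaper by AUD 3349.24

Supplier A (FOB):
CIF value = FOB price + freight + insurance = 238217.46 + 4289.79 + 500.98 = 243008.23
Import duty = 243008.23 × 6.8% = 16524.56
Buyer bears (A): 4289.79 + 500.98 + 759.72 + 329.53 + 1299.73 = 7179.75
Landed cost (A) = invoice 238217.46 + 7179.75 + duty 16524.56 = 261921.77
Supplier B (FCA):
CIF value = FCA price + origin terminal + freight + insurance = 234171.96 + 909.51 + 4289.79 + 500.98 = 239872.24
Import duty = 239872.24 × 6.8% = 16311.31
Buyer bears (B): 909.51 + 4289.79 + 500.98 + 759.72 + 329.53 + 1299.73 = 8089.26
Landed cost (B) = invoice 234171.96 + 8089.26 + duty 16311.31 = 258572.53
Difference = |261921.77 − 258572.53| = 3349.24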